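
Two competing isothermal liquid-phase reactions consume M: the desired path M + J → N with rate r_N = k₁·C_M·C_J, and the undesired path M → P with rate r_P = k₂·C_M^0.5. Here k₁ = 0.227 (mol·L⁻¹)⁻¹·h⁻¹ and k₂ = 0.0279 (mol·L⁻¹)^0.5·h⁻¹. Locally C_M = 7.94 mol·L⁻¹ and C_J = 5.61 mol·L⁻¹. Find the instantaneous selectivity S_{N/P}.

129

S_{N/P} = r_N/r_P = (k₁·C_M·C_J)/(k₂·C_M^0.5) = (k₁/k₂)·C_M^0.5·C_J.
= (0.227×7.940×5.610) / (0.0279×7.940^0.5) = 10.11/0.07862 = 129.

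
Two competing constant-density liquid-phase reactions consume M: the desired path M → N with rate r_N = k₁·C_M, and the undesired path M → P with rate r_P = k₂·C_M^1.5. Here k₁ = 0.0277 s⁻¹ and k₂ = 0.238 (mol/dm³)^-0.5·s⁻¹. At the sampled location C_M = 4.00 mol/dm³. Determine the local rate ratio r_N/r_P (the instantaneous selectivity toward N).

S_{N/P} = r_N/r_P = (k₁·C_M)/(k₂·C_M^1.5) = (k₁/k₂)·C_M^-0.5.
= (0.0277×4.000) / (0.238×4.000^1.5) = 0.1108/1.904 = 0.0582.
The undesired path is higher order in M, so low C_M (CSTR or dilute feed) favours N.

0.0582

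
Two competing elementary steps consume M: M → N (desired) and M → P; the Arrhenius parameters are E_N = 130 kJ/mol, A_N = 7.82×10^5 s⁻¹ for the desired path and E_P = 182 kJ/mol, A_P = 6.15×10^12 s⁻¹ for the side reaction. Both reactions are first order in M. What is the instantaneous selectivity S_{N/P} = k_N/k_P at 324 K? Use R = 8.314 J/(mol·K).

Since both paths have the same order in M, the concentration cancels and S_{N/P} = k_N/k_P = (A_N/A_P)·exp[(E_P−E_N)/(RT)].
(E_P−E_N)/(RT) = (182−130)×10³/(8.314×324) = 52000/2694 = 19.30.
k_N/k_P = (7.82×10^5/6.15×10^12)·exp(19.30) = 1.272×10^-7 × 2.419×10^8 = 30.8.
Since E_N < E_P, lowering the temperature improves selectivity toward N.

30.8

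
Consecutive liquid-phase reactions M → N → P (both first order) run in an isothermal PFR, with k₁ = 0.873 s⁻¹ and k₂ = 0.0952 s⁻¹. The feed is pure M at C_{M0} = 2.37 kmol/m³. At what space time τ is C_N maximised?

2.85 s

The intermediate peaks when r₁ = r₂, i.e. k₁e^(−k₁τ) = k₂e^(−k₂τ), giving τ_opt = ln(k₂/k₁)/(k₂−k₁).
= ln(0.0952/0.873)/(0.0952−0.873) = ln(0.1090)/-0.7778 = -2.216/-0.7778 = 2.85 s.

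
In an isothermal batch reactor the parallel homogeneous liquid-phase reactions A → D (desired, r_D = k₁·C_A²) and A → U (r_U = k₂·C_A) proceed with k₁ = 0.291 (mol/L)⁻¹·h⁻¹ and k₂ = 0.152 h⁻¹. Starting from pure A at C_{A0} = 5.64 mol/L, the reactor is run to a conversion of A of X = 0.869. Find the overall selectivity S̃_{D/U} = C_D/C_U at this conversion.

4.91

C_A = C_{A0}(1−X) = 0.7388 mol/L.
Along a PFR/batch, dC_U/dC_A = −r_U/(r_D+r_U) = −k₂/(k₂+k₁·C_A).
Integrating from C_{A0} to C_A: C_U = (0.152/0.291)·ln[(0.152+0.291·5.64)/(0.152+0.291·0.739)] = 0.5223·ln(1.793/0.3670) = 0.8286 mol/L.
Then C_D = (C_{A0}−C_A) − C_U = 4.901 − 0.8286 = 4.073 mol/L.
S̃_{D/U} = C_D/C_U = 4.073/0.8286 = 4.91.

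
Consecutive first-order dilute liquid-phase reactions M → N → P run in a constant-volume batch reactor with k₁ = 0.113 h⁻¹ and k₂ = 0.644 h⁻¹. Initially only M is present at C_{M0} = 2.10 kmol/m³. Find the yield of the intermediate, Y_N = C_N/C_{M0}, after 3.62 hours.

0.121

Solving the coupled first-order balances gives C_N(t) = [k₁/(k₂−k₁)]·C_{M0}·(e^(−k₁t) − e^(−k₂t)).
e^(−k₁t) = e^(−0.113×3.62) = e^(−0.4091) = 0.6643; e^(−k₂t) = e^(−2.331) = 0.09717.
C_N = 0.113×2.10/(0.644−0.113) × (0.6643−0.09717) = 0.4469×0.5671 = 0.2534 kmol/m³.
Y_N = C_N/C_{M0} = 0.2534/2.10 = 0.121.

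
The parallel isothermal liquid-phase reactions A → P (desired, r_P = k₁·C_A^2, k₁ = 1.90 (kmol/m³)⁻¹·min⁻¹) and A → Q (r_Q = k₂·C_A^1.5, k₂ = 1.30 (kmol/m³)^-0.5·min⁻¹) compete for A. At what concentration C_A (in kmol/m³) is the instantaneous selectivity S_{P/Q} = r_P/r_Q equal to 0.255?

0.0304 kmol/m³

S_{P/Q} = (k₁/k₂)·C_A^0.5 ⇒ C_A = (S·k₂/k₁)^(2).
= (0.255×1.30/1.90)^(2) = (0.1745)^(2) = 0.0304 kmol/m³.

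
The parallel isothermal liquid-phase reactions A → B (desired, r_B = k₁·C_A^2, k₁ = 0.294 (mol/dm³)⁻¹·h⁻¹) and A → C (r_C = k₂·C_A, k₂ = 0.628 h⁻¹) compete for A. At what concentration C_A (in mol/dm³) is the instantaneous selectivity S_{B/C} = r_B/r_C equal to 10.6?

22.6 mol/dm³

S_{B/C} = (k₁/k₂)·C_A ⇒ C_A = S·k₂/k₁.
= 10.6×0.628/0.294 = 22.6 mol/dm³.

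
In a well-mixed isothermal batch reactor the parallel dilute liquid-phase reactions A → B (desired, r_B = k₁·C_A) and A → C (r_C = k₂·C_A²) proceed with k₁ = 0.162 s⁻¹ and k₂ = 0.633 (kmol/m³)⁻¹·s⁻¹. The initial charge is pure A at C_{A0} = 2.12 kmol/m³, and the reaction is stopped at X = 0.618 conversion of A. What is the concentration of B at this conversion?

C_A = C_{A0}(1−X) = 0.8098 kmol/m³.
Along a PFR/batch, dC_B/dC_A = −r_B/(r_B+r_C) = −k₁/(k₁+k₂·C_A).
Integrating from C_{A0} to C_A: C_B = (0.162/0.633)·ln[(0.162+0.633·2.12)/(0.162+0.633·0.810)] = 0.2559·ln(1.504/0.6746) = 0.2052 kmol/m³.

0.205 kmol/m³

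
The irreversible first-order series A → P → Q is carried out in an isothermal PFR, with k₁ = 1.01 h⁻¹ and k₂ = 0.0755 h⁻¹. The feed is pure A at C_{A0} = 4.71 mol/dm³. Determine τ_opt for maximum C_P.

Setting dC_P/dτ = 0 gives τ_opt = ln(k₂/k₁)/(k₂−k₁).
= ln(0.0755/1.01)/(0.0755−1.01) = ln(0.07475)/-0.9345 = -2.594/-0.9345 = 2.78 h.

2.78 h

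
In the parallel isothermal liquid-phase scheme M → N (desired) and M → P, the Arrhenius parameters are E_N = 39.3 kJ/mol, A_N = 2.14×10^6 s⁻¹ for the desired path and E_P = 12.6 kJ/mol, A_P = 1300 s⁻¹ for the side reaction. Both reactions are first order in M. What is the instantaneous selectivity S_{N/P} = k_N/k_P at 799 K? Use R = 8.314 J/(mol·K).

29.6

With equal orders, S_{N/P} = k_N/k_P = (A_N/A_P)·exp[(E_P−E_N)/(RT)].
(E_P−E_N)/(RT) = (12.6−39.3)×10³/(8.314×799) = -26700/6643 = -4.019.
k_N/k_P = (2.14×10^6/1300)·exp(-4.019) = 1646 × 0.01796 = 29.6.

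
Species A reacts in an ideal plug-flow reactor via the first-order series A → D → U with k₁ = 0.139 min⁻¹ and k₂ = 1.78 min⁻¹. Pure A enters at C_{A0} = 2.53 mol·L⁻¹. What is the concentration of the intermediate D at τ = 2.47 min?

0.149 mol·L⁻¹

For first-order series with pure A initially, C_D(τ) = k₁C_{A0}/(k₂−k₁)·(e^(−k₁τ) − e^(−k₂τ)).
e^(−k₁τ) = e^(−0.139×2.47) = e^(−0.3433) = 0.7094; e^(−k₂τ) = e^(−4.397) = 0.01232.
C_D = 0.139×2.53/(1.78−0.139) × (0.7094−0.01232) = 0.2143×0.6971 = 0.1494 mol·L⁻¹.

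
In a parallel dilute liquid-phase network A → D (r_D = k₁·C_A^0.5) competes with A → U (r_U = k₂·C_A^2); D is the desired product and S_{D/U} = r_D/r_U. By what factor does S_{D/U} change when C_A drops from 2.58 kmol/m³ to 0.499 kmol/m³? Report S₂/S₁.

11.8

S_{D/U} = (k₁/k₂)·C_A^-1.5, so S₂/S₁ = (C_{A,2}/C_{A,1})^-1.5.
= (0.499/2.58)^(-1.5) = (0.1934)^(-1.5) = 11.8.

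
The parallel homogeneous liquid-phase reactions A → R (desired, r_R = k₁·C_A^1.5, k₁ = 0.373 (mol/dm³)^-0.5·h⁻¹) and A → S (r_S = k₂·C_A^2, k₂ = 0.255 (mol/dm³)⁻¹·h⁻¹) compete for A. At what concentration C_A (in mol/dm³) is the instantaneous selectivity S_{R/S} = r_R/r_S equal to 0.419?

S_{R/S} = (k₁/k₂)·C_A^-0.5 ⇒ C_A = (S·k₂/k₁)^(-2).
= (0.419×0.255/0.373)^(-2) = (0.2864)^(-2) = 12.2 mol/dm³.

12.2 mol/dm³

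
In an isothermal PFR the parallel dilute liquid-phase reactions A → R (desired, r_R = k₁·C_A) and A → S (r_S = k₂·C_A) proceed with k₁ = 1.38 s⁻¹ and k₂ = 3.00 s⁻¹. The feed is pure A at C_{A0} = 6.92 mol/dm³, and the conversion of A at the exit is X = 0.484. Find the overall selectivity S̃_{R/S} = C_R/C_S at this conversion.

C_A = C_{A0}(1−X) = 3.571 mol/dm³.
Both paths are first order in A, so the instantaneous fraction to R is constant: dC_R/d(−C_A) = k₁/(k₁+k₂) = 0.3151.
C_R = 0.3151·(C_{A0}−C_A) = 0.3151×3.349 = 1.06 mol/dm³.
C_S = (C_{A0}−C_A)−C_R = 2.294 mol/dm³; S̃_{R/S} = 1.055/2.294 = 0.460.

0.460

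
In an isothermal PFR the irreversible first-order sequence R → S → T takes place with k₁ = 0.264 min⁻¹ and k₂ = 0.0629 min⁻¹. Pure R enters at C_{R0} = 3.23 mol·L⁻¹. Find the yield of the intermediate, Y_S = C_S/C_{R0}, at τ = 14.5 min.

0.499

Solving the coupled first-order balances gives C_S(τ) = [k₁/(k₂−k₁)]·C_{R0}·(e^(−k₁τ) − e^(−k₂τ)).
e^(−k₁τ) = e^(−0.264×14.5) = e^(−3.828) = 0.02175; e^(−k₂τ) = e^(−0.9120) = 0.4017.
C_S = 0.264×3.23/(0.0629−0.264) × (0.02175−0.4017) = (-4.240)×(-0.3799) = 1.611 mol·L⁻¹.
Y_S = C_S/C_{R0} = 1.611/3.23 = 0.499.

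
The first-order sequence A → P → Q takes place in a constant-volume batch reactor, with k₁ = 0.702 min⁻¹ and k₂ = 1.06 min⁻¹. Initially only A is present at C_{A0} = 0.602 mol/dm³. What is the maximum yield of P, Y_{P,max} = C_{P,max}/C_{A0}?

0.295

Evaluating C_P at t_opt = ln(k₂/k₁)/(k₂−k₁) gives C_{P,max}/C_{A0} = (k₁/k₂)^[k₂/(k₂−k₁)].
= (0.702/1.06)^(1.06/(1.06−0.702)) = (0.6623)^(2.961) = 0.2952.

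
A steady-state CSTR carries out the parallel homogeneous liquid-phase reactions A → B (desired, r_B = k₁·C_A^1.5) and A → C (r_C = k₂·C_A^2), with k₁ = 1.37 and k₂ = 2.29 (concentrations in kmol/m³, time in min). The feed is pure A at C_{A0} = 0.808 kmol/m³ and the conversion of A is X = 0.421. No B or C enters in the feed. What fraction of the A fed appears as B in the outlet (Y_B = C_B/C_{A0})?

Exit C_A = C_{A0}(1−X) = 0.808×0.579 = 0.4678 kmol/m³.
Rates in a CSTR are evaluated at the outlet concentration: r_B = 1.37×0.4678^1.5 = 0.4384, r_C = 2.29×0.4678^2 = 0.5012.
Fraction of consumed A going to B: r_B/(r_B+r_C) = 0.4666.
C_B = 0.4666·C_{A0}·X = 0.4666×0.808×0.421 = 0.159 kmol/m³; Y_B = C_B/C_{A0} = 0.196.

0.196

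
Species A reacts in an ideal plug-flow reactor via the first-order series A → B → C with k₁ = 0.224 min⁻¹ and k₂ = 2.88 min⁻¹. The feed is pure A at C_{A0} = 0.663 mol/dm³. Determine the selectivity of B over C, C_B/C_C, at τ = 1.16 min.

0.372

For first-order series with pure A initially, C_B(τ) = k₁C_{A0}/(k₂−k₁)·(e^(−k₁τ) − e^(−k₂τ)).
e^(−k₁τ) = e^(−0.224×1.16) = e^(−0.2598) = 0.7712; e^(−k₂τ) = e^(−3.341) = 0.03541.
C_B = 0.224×0.663/(2.88−0.224) × (0.7712−0.03541) = 0.05592×0.7358 = 0.04114 mol/dm³.
C_A = C_{A0}e^(−k₁τ) = 0.5113 mol/dm³, so C_C = C_{A0}−C_A−C_B = 0.1106 mol/dm³; C_B/C_C = 0.372.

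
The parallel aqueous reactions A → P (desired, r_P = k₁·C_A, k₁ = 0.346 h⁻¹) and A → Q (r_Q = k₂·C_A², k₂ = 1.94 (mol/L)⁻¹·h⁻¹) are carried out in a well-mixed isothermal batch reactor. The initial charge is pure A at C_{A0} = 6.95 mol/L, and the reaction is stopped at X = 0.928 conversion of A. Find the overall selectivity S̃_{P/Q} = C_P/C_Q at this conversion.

C_A = C_{A0}(1−X) = 0.5004 mol/L.
Along a PFR/batch, dC_P/dC_A = −r_P/(r_P+r_Q) = −k₁/(k₁+k₂·C_A).
Integrating from C_{A0} to C_A: C_P = (0.346/1.94)·ln[(0.346+1.94·6.95)/(0.346+1.94·0.500)] = 0.1784·ln(13.83/1.317) = 0.4194 mol/L.
C_Q = (C_{A0}−C_A)−C_P = 6.030 mol/L; S̃_{P/Q} = 0.4194/6.030 = 0.0696.

0.0696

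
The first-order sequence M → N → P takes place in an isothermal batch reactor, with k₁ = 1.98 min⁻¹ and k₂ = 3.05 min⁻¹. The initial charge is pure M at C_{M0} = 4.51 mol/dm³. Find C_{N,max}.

At the optimum, C_{N,max}/C_{M0} = (k₁/k₂)^[k₂/(k₂−k₁)].
= (1.98/3.05)^(3.05/(3.05−1.98)) = (0.6492)^(2.850) = 0.2918.
C_{N,max} = 0.2918×4.51 = 1.32 mol/dm³.

1.32 mol/dm³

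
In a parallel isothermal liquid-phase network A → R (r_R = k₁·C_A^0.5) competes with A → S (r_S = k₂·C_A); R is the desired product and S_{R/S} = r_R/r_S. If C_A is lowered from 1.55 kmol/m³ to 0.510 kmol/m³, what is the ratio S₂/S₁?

1.74

S_{R/S} = (k₁/k₂)·C_A^-0.5, so S₂/S₁ = (C_{A,2}/C_{A,1})^-0.5.
= (0.510/1.55)^(-0.5) = (0.3290)^(-0.5) = 1.74.
Selectivity toward R rises as C_A falls — low-concentration operation is favoured.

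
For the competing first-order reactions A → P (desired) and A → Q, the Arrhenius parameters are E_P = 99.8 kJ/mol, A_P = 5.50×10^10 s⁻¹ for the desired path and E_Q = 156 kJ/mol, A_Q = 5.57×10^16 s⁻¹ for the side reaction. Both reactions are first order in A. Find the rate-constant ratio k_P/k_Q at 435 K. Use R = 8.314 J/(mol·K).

k_P/k_Q = (A_P/A_Q)·exp[−(E_P−E_Q)/(RT)] = (A_P/A_Q)·exp[(E_Q−E_P)/(RT)].
(E_Q−E_P)/(RT) = (156−99.8)×10³/(8.314×435) = 56200/3617 = 15.54.
k_P/k_Q = (5.50×10^10/5.57×10^16)·exp(15.54) = 9.874×10^-7 × 5.607×10^6 = 5.54.
Since E_P < E_Q, lowering the temperature improves selectivity toward P.

5.54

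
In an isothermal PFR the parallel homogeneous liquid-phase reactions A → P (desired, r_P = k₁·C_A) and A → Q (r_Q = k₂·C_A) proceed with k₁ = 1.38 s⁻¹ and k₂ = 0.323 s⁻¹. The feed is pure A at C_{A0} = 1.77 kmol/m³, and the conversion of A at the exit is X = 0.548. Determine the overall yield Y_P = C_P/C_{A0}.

0.444

C_A = C_{A0}(1−X) = 0.8000 kmol/m³.
Both paths are first order in A, so the instantaneous fraction to P is constant: dC_P/d(−C_A) = k₁/(k₁+k₂) = 0.8103.
C_P = 0.8103·(C_{A0}−C_A) = 0.8103×0.9700 = 0.786 kmol/m³.
Y_P = C_P/C_{A0} = 0.7860/1.77 = 0.444.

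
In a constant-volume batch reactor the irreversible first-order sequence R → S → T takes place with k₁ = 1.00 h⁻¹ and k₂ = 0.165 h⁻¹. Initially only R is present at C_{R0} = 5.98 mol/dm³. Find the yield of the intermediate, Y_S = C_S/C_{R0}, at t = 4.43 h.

0.562

The intermediate concentration in a first-order A→B→C sequence is C_S = k₁C_{R0}(e^(−k₁t) − e^(−k₂t))/(k₂−k₁).
e^(−k₁t) = e^(−1.00×4.43) = e^(−4.430) = 0.01191; e^(−k₂t) = e^(−0.7309) = 0.4815.
C_S = 1.00×5.98/(0.165−1.00) × (0.01191−0.4815) = (-7.162)×(-0.4695) = 3.363 mol/dm³.
Y_S = C_S/C_{R0} = 3.363/5.98 = 0.562.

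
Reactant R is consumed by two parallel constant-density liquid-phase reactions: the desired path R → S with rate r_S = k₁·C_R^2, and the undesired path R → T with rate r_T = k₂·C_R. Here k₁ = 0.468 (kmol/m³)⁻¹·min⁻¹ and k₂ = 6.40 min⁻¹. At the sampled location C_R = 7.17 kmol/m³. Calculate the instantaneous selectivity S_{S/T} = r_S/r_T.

0.524

S_{S/T} = r_S/r_T = (k₁·C_R^2)/(k₂·C_R) = (k₁/k₂)·C_R.
= (0.468×7.170^2) / (6.40×7.170) = 24.06/45.89 = 0.524.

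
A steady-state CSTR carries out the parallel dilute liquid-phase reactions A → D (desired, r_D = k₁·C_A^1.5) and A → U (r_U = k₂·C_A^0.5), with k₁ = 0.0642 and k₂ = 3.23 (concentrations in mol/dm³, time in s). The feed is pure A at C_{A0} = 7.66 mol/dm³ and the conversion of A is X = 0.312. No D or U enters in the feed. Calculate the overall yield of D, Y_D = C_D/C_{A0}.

0.0296

Exit C_A = C_{A0}(1−X) = 7.66×0.688 = 5.270 mol/dm³.
In a CSTR the entire volume is at exit conditions, so r_D = 0.0642×5.270^1.5 = 0.7767 and r_U = 3.23×5.270^0.5 = 7.415.
Fraction of consumed A going to D: r_D/(r_D+r_U) = 0.09482.
C_D = 0.09482·C_{A0}·X = 0.09482×7.66×0.312 = 0.227 mol/dm³; Y_D = C_D/C_{A0} = 0.0296.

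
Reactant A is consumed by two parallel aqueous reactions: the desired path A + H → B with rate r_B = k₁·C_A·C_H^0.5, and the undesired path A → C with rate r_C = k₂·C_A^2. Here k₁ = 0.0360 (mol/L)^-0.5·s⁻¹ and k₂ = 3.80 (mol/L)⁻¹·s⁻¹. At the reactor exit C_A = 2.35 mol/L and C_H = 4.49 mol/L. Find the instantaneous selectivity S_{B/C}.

S_{B/C} = r_B/r_C = (k₁·C_A·C_H^0.5)/(k₂·C_A^2) = (k₁/k₂)·C_A⁻¹·C_H^0.5.
= (0.0360×2.350×4.490^0.5) / (3.80×2.350^2) = 0.1793/20.99 = 0.00854.
The undesired path is higher order in A, so low C_A (CSTR or dilute feed) favours B.

0.00854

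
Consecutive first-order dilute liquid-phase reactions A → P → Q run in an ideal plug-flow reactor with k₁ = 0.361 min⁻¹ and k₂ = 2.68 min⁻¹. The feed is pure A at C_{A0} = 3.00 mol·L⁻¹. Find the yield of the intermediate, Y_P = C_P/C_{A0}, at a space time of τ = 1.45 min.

For first-order series with pure A initially, C_P(τ) = k₁C_{A0}/(k₂−k₁)·(e^(−k₁τ) − e^(−k₂τ)).
e^(−k₁τ) = e^(−0.361×1.45) = e^(−0.5234) = 0.5925; e^(−k₂τ) = e^(−3.886) = 0.02053.
C_P = 0.361×3.00/(2.68−0.361) × (0.5925−0.02053) = 0.4670×0.5719 = 0.2671 mol·L⁻¹.
Y_P = C_P/C_{A0} = 0.2671/3.00 = 0.0890.

0.0890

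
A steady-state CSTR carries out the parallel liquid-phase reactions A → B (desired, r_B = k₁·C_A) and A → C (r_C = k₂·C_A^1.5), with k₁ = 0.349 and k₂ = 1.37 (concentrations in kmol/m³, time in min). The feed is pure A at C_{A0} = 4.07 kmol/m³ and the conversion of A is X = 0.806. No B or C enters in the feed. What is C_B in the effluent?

Exit C_A = C_{A0}(1−X) = 4.07×0.194 = 0.7896 kmol/m³.
A CSTR operates uniformly at the exit composition, giving r_B = 0.2756 and r_C = 0.9612 (each k·C_A^n at C_A = 0.7896).
Fraction of consumed A going to B: r_B/(r_B+r_C) = 0.2228.
C_B = 0.2228·C_{A0}·X = 0.2228×4.07×0.806 = 0.731 kmol/m³.

0.731 kmol/m³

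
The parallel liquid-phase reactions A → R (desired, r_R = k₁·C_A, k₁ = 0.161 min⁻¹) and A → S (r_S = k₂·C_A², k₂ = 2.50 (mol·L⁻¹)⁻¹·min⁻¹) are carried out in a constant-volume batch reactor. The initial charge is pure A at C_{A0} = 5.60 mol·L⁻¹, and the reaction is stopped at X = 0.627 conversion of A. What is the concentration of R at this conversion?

C_A = C_{A0}(1−X) = 2.089 mol·L⁻¹.
Along a PFR/batch, dC_R/dC_A = −r_R/(r_R+r_S) = −k₁/(k₁+k₂·C_A).
Integrating from C_{A0} to C_A: C_R = (0.161/2.50)·ln[(0.161+2.50·5.60)/(0.161+2.50·2.09)] = 0.06440·ln(14.16/5.383) = 0.06229 mol·L⁻¹.

0.0623 mol·L⁻¹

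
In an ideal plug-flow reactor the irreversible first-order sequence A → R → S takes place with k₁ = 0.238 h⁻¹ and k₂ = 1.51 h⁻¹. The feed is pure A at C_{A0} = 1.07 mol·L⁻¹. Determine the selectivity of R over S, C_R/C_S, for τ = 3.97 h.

0.134

The intermediate concentration in a first-order A→B→C sequence is C_R = k₁C_{A0}(e^(−k₁τ) − e^(−k₂τ))/(k₂−k₁).
e^(−k₁τ) = e^(−0.238×3.97) = e^(−0.9449) = 0.3887; e^(−k₂τ) = e^(−5.995) = 0.002492.
C_R = 0.238×1.07/(1.51−0.238) × (0.3887−0.002492) = 0.2002×0.3862 = 0.07733 mol·L⁻¹.
C_A = C_{A0}e^(−k₁τ) = 0.4159 mol·L⁻¹, so C_S = C_{A0}−C_A−C_R = 0.5767 mol·L⁻¹; C_R/C_S = 0.134.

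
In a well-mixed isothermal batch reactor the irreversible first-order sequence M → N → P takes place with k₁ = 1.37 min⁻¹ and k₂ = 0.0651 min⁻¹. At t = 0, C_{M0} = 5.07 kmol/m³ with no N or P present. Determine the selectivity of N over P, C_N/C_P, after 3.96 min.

4.27

For first-order series with pure M initially, C_N(t) = k₁C_{M0}/(k₂−k₁)·(e^(−k₁t) − e^(−k₂t)).
e^(−k₁t) = e^(−1.37×3.96) = e^(−5.425) = 0.004404; e^(−k₂t) = e^(−0.2578) = 0.7728.
C_N = 1.37×5.07/(0.0651−1.37) × (0.004404−0.7728) = (-5.323)×(-0.7683) = 4.090 kmol/m³.
C_M = C_{M0}e^(−k₁t) = 0.02233 kmol/m³, so C_P = C_{M0}−C_M−C_N = 0.9578 kmol/m³; C_N/C_P = 4.27.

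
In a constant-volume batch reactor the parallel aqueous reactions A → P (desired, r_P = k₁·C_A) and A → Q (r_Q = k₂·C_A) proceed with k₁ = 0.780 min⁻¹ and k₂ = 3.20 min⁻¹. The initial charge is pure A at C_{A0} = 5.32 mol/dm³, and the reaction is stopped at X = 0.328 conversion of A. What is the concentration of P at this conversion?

0.342 mol/dm³

C_A = C_{A0}(1−X) = 3.575 mol/dm³.
Both paths are first order in A, so the instantaneous fraction to P is constant: dC_P/d(−C_A) = k₁/(k₁+k₂) = 0.1960.
C_P = 0.1960·(C_{A0}−C_A) = 0.1960×1.745 = 0.342 mol/dm³.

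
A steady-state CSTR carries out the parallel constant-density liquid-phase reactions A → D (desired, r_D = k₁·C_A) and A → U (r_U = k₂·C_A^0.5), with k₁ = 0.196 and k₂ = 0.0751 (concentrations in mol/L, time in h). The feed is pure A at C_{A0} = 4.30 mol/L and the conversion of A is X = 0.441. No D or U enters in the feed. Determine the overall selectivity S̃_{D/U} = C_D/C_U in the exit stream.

Exit C_A = C_{A0}(1−X) = 4.30×0.559 = 2.404 mol/L.
Rates in a CSTR are evaluated at the outlet concentration: r_D = 0.196×2.404 = 0.4711, r_U = 0.0751×2.404^0.5 = 0.1164.
Overall selectivity = C_D/C_U = r_Dτ/(r_Uτ) = r_D/r_U = 4.05.

4.05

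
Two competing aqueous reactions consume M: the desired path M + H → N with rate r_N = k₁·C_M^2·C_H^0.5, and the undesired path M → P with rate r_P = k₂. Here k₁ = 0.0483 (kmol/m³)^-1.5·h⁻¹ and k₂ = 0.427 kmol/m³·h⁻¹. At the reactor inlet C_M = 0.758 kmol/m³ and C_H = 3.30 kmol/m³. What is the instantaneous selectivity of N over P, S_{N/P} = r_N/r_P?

S_{N/P} = r_N/r_P = (k₁·C_M^2·C_H^0.5)/(k₂) = (k₁/k₂)·C_M^2·C_H^0.5.
= (0.0483×0.7580^2×3.300^0.5) / (0.427) = 0.05041/0.4270 = 0.118.

0.118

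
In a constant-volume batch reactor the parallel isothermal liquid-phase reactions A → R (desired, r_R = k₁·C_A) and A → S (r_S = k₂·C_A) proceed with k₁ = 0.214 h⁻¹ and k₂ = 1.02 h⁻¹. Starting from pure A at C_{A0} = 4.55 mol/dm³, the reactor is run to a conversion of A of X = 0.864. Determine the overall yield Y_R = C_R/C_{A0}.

0.150

C_A = C_{A0}(1−X) = 0.6188 mol/dm³.
Both paths are first order in A, so the instantaneous fraction to R is constant: dC_R/d(−C_A) = k₁/(k₁+k₂) = 0.1734.
C_R = 0.1734·(C_{A0}−C_A) = 0.1734×3.931 = 0.682 mol/dm³.
Y_R = C_R/C_{A0} = 0.6817/4.55 = 0.150.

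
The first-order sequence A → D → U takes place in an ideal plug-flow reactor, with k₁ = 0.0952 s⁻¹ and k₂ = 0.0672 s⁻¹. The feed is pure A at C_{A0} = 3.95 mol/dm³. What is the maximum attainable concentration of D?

1.71 mol/dm³

For a first-order series the maximum intermediate yield is C_{D,max}/C_{A0} = (k₁/k₂)^[k₂/(k₂−k₁)].
= (0.0952/0.0672)^(0.0672/(0.0672−0.0952)) = (1.417)^(-2.400) = 0.4335.
C_{D,max} = 0.4335×3.95 = 1.71 mol/dm³.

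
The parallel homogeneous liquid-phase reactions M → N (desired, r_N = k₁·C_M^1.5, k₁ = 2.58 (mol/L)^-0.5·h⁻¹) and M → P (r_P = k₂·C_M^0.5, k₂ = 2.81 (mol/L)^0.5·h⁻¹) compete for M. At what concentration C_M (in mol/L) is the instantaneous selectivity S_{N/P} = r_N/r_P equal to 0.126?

0.137 mol/L

S_{N/P} = (k₁/k₂)·C_M ⇒ C_M = S·k₂/k₁.
= 0.126×2.81/2.58 = 0.137 mol/L.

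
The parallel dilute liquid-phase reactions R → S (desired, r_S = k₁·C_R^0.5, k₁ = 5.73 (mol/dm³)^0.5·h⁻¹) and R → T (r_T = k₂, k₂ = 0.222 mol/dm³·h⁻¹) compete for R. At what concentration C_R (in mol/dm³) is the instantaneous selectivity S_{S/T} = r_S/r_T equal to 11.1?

0.185 mol/dm³

S_{S/T} = (k₁/k₂)·C_R^0.5 ⇒ C_R = (S·k₂/k₁)^(2).
= (11.1×0.222/5.73)^(2) = (0.4301)^(2) = 0.185 mol/dm³.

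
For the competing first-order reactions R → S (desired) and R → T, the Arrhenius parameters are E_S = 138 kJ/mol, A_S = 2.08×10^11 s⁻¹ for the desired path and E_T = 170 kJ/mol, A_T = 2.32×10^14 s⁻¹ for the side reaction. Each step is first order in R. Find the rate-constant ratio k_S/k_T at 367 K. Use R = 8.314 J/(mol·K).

k_S/k_T = (A_S/A_T)·exp[−(E_S−E_T)/(RT)] = (A_S/A_T)·exp[(E_T−E_S)/(RT)].
(E_T−E_S)/(RT) = (170−138)×10³/(8.314×367) = 32000/3051 = 10.49.
k_S/k_T = (2.08×10^11/2.32×10^14)·exp(10.49) = 8.966×10^-4 × 35866 = 32.2.

32.2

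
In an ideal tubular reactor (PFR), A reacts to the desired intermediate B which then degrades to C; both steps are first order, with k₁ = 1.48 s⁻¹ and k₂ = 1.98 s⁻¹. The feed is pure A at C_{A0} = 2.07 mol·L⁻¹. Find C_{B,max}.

Evaluating C_B at τ_opt = ln(k₂/k₁)/(k₂−k₁) gives C_{B,max}/C_{A0} = (k₁/k₂)^[k₂/(k₂−k₁)].
= (1.48/1.98)^(1.98/(1.98−1.48)) = (0.7475)^(3.960) = 0.3158.
C_{B,max} = 0.3158×2.07 = 0.654 mol·L⁻¹.

0.654 mol·L⁻¹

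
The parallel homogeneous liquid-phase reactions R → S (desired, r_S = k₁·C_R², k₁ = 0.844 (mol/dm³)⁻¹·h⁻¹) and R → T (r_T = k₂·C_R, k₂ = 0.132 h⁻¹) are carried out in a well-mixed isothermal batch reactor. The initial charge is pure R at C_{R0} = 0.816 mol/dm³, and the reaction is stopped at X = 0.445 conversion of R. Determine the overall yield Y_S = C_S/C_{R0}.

0.355

C_R = C_{R0}(1−X) = 0.4529 mol/dm³.
Along a PFR/batch, dC_T/dC_R = −r_T/(r_S+r_T) = −k₂/(k₂+k₁·C_R).
Integrating from C_{R0} to C_R: C_T = (0.132/0.844)·ln[(0.132+0.844·0.816)/(0.132+0.844·0.453)] = 0.1564·ln(0.8207/0.5142) = 0.07311 mol/dm³.
Then C_S = (C_{R0}−C_R) − C_T = 0.3631 − 0.07311 = 0.2900 mol/dm³.
Y_S = C_S/C_{R0} = 0.2900/0.816 = 0.355.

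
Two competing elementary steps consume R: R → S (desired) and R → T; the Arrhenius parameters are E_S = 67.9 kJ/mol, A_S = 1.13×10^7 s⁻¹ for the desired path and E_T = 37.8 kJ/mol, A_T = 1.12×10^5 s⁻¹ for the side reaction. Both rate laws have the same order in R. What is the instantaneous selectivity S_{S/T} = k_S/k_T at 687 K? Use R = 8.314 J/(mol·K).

k_S/k_T = (A_S/A_T)·exp[−(E_S−E_T)/(RT)] = (A_S/A_T)·exp[(E_T−E_S)/(RT)].
(E_T−E_S)/(RT) = (37.8−67.9)×10³/(8.314×687) = -30100/5712 = -5.270.
k_S/k_T = (1.13×10^7/1.12×10^5)·exp(-5.270) = 100.9 × 0.005144 = 0.519.
Since E_S > E_T, raising the temperature improves selectivity toward S.

0.519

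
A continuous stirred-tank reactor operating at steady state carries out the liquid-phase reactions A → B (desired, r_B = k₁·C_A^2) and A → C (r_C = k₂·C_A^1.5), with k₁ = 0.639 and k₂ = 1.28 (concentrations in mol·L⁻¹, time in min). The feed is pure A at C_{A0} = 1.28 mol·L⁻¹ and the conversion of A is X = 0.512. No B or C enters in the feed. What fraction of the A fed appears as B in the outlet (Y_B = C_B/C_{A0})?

0.145

Exit C_A = C_{A0}(1−X) = 1.28×0.488 = 0.6246 mol·L⁻¹.
Rates in a CSTR are evaluated at the outlet concentration: r_B = 0.639×0.6246^2 = 0.2493, r_C = 1.28×0.6246^1.5 = 0.6319.
Fraction of consumed A going to B: r_B/(r_B+r_C) = 0.2829.
C_B = 0.2829·C_{A0}·X = 0.2829×1.28×0.512 = 0.185 mol·L⁻¹; Y_B = C_B/C_{A0} = 0.145.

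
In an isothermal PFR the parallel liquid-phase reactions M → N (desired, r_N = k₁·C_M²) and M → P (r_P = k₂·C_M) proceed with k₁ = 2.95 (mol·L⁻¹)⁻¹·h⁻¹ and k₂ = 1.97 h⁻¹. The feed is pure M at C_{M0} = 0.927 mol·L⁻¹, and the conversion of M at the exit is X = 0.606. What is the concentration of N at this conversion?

0.272 mol·L⁻¹

C_M = C_{M0}(1−X) = 0.3652 mol·L⁻¹.
Along a PFR/batch, dC_P/dC_M = −r_P/(r_N+r_P) = −k₂/(k₂+k₁·C_M).
Integrating from C_{M0} to C_M: C_P = (1.97/2.95)·ln[(1.97+2.95·0.927)/(1.97+2.95·0.365)] = 0.6678·ln(4.705/3.047) = 0.2900 mol·L⁻¹.
Then C_N = (C_{M0}−C_M) − C_P = 0.5618 − 0.2900 = 0.2718 mol·L⁻¹.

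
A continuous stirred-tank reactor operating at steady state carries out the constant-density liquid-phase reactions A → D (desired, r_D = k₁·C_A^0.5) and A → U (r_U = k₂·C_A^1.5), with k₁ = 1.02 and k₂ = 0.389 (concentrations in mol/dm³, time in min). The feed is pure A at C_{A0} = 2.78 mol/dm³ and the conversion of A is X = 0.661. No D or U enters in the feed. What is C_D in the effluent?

Exit C_A = C_{A0}(1−X) = 2.78×0.339 = 0.9424 mol/dm³.
Rates in a CSTR are evaluated at the outlet concentration: r_D = 1.02×0.9424^0.5 = 0.9902, r_U = 0.389×0.9424^1.5 = 0.3559.
Fraction of consumed A going to D: r_D/(r_D+r_U) = 0.7356.
C_D = 0.7356·C_{A0}·X = 0.7356×2.78×0.661 = 1.35 mol/dm³.

1.35 mol/dm³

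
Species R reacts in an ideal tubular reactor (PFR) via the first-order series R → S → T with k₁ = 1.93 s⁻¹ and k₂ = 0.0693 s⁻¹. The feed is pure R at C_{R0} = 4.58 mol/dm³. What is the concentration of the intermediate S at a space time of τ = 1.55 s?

For first-order series with pure R initially, C_S(τ) = k₁C_{R0}/(k₂−k₁)·(e^(−k₁τ) − e^(−k₂τ)).
e^(−k₁τ) = e^(−1.93×1.55) = e^(−2.991) = 0.05021; e^(−k₂τ) = e^(−0.1074) = 0.8982.
C_S = 1.93×4.58/(0.0693−1.93) × (0.05021−0.8982) = (-4.751)×(-0.8479) = 4.028 mol/dm³.

4.03 mol/dm³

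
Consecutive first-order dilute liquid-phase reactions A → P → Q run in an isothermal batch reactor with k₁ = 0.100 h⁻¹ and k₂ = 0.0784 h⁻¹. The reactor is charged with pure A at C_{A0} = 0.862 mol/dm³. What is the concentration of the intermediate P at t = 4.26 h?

Solving the coupled first-order balances gives C_P(t) = [k₁/(k₂−k₁)]·C_{A0}·(e^(−k₁t) − e^(−k₂t)).
e^(−k₁t) = e^(−0.100×4.26) = e^(−0.4260) = 0.6531; e^(−k₂t) = e^(−0.3340) = 0.7161.
C_P = 0.100×0.862/(0.0784−0.100) × (0.6531−0.7161) = (-3.991)×(-0.06295) = 0.2512 mol/dm³.

0.251 mol/dm³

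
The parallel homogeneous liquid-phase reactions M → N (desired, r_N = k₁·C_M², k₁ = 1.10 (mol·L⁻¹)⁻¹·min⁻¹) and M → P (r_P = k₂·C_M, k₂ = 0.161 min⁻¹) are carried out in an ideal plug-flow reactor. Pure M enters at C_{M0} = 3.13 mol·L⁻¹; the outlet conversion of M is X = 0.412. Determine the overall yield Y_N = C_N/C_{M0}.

C_M = C_{M0}(1−X) = 1.840 mol·L⁻¹.
Along a PFR/batch, dC_P/dC_M = −r_P/(r_N+r_P) = −k₂/(k₂+k₁·C_M).
Integrating from C_{M0} to C_M: C_P = (0.161/1.10)·ln[(0.161+1.10·3.13)/(0.161+1.10·1.84)] = 0.1464·ln(3.604/2.185) = 0.07321 mol·L⁻¹.
Then C_N = (C_{M0}−C_M) − C_P = 1.290 − 0.07321 = 1.216 mol·L⁻¹.
Y_N = C_N/C_{M0} = 1.216/3.13 = 0.389.

0.389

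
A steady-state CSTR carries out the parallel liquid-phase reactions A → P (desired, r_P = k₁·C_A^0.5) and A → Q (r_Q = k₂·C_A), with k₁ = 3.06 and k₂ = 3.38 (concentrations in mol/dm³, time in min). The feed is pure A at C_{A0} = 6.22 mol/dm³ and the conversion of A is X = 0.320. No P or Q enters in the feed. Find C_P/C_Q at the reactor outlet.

0.440

Exit C_A = C_{A0}(1−X) = 6.22×0.680 = 4.230 mol/dm³.
A CSTR operates uniformly at the exit composition, giving r_P = 6.293 and r_Q = 14.30 (each k·C_A^n at C_A = 4.230).
Overall selectivity = C_P/C_Q = r_Pτ/(r_Qτ) = r_P/r_Q = 0.440.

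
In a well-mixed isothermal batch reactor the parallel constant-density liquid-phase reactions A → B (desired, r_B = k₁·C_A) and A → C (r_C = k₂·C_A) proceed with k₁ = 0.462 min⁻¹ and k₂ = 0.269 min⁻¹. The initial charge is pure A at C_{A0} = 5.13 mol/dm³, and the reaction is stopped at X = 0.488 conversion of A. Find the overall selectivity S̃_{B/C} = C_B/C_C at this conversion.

C_A = C_{A0}(1−X) = 2.627 mol/dm³.
Both paths are first order in A, so the instantaneous fraction to B is constant: dC_B/d(−C_A) = k₁/(k₁+k₂) = 0.6320.
C_B = 0.6320·(C_{A0}−C_A) = 0.6320×2.503 = 1.58 mol/dm³.
C_C = (C_{A0}−C_A)−C_B = 0.9212 mol/dm³; S̃_{B/C} = 1.582/0.9212 = 1.72.

1.72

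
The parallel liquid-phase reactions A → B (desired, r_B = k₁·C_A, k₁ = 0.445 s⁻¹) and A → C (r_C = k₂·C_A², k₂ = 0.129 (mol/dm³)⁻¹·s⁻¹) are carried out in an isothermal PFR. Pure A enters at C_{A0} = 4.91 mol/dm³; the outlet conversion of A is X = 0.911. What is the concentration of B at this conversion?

C_A = C_{A0}(1−X) = 0.4370 mol/dm³.
Along a PFR/batch, dC_B/dC_A = −r_B/(r_B+r_C) = −k₁/(k₁+k₂·C_A).
Integrating from C_{A0} to C_A: C_B = (0.445/0.129)·ln[(0.445+0.129·4.91)/(0.445+0.129·0.437)] = 3.450·ln(1.078/0.5014) = 2.642 mol/dm³.

2.64 mol/dm³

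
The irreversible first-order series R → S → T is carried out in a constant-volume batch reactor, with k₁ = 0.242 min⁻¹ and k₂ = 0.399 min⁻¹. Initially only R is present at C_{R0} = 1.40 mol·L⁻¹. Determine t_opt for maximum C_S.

The intermediate peaks when r₁ = r₂, i.e. k₁e^(−k₁t) = k₂e^(−k₂t), giving t_opt = ln(k₂/k₁)/(k₂−k₁).
= ln(0.399/0.242)/(0.399−0.242) = ln(1.649)/0.1570 = 0.5000/0.1570 = 3.18 min.

3.18 min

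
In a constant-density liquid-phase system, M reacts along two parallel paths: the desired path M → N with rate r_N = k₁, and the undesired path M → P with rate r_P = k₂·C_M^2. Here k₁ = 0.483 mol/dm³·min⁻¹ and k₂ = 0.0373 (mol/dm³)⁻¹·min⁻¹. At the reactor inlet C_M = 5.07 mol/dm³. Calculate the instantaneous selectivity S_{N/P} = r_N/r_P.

0.504

S_{N/P} = r_N/r_P = (k₁)/(k₂·C_M^2) = (k₁/k₂)·C_M^-2.
= (0.483) / (0.0373×5.070^2) = 0.4830/0.9588 = 0.504.
The undesired path is higher order in M, so low C_M (CSTR or dilute feed) favours N.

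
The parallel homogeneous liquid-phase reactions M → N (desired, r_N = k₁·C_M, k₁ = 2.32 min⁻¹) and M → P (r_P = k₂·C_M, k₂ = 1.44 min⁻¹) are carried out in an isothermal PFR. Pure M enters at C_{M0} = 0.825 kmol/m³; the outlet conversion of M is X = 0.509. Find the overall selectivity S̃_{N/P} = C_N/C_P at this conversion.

C_M = C_{M0}(1−X) = 0.4051 kmol/m³.
Both paths are first order in M, so the instantaneous fraction to N is constant: dC_N/d(−C_M) = k₁/(k₁+k₂) = 0.6170.
C_N = 0.6170·(C_{M0}−C_M) = 0.6170×0.4199 = 0.259 kmol/m³.
C_P = (C_{M0}−C_M)−C_N = 0.1608 kmol/m³; S̃_{N/P} = 0.2591/0.1608 = 1.61.

1.61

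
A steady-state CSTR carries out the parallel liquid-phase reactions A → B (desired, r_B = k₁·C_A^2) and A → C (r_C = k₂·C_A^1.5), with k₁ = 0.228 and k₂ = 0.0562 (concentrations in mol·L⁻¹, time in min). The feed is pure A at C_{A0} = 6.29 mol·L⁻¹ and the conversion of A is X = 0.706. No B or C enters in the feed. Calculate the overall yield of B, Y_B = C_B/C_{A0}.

Exit C_A = C_{A0}(1−X) = 6.29×0.294 = 1.849 mol·L⁻¹.
Rates in a CSTR are evaluated at the outlet concentration: r_B = 0.228×1.849^2 = 0.7797, r_C = 0.0562×1.849^1.5 = 0.1413.
Fraction of consumed A going to B: r_B/(r_B+r_C) = 0.8466.
C_B = 0.8466·C_{A0}·X = 0.8466×6.29×0.706 = 3.76 mol·L⁻¹; Y_B = C_B/C_{A0} = 0.598.

0.598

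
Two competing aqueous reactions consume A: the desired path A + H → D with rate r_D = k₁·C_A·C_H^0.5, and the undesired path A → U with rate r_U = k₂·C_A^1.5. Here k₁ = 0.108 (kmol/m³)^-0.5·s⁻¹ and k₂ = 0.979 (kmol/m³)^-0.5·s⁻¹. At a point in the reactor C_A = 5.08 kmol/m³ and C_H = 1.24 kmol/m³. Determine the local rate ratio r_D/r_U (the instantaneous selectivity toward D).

0.0545

S_{D/U} = r_D/r_U = (k₁·C_A·C_H^0.5)/(k₂·C_A^1.5) = (k₁/k₂)·C_A^-0.5·C_H^0.5.
= (0.108×5.080×1.240^0.5) / (0.979×5.080^1.5) = 0.6109/11.21 = 0.0545.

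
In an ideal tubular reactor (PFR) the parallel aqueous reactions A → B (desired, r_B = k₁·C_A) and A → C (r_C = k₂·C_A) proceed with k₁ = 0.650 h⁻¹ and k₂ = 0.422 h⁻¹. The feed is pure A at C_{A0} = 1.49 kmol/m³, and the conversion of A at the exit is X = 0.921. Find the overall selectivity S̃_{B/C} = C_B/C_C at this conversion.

1.54

C_A = C_{A0}(1−X) = 0.1177 kmol/m³.
Both paths are first order in A, so the instantaneous fraction to B is constant: dC_B/d(−C_A) = k₁/(k₁+k₂) = 0.6063.
C_B = 0.6063·(C_{A0}−C_A) = 0.6063×1.372 = 0.832 kmol/m³.
C_C = (C_{A0}−C_A)−C_B = 0.5402 kmol/m³; S̃_{B/C} = 0.8321/0.5402 = 1.54.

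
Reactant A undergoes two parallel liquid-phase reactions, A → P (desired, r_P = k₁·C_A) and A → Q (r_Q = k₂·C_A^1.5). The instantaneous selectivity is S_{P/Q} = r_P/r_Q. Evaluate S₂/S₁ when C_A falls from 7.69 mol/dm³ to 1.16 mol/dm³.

2.57

S_{P/Q} = (k₁/k₂)·C_A^-0.5, so S₂/S₁ = (C_{A,2}/C_{A,1})^-0.5.
= (1.16/7.69)^(-0.5) = (0.1508)^(-0.5) = 2.57.
Selectivity toward P rises as C_A falls — low-concentration operation is favoured.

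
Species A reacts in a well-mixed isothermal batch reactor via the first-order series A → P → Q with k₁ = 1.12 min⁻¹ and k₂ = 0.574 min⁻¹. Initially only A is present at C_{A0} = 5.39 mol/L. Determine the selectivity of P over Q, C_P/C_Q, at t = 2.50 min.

0.632

For first-order series with pure A initially, C_P(t) = k₁C_{A0}/(k₂−k₁)·(e^(−k₁t) − e^(−k₂t)).
e^(−k₁t) = e^(−1.12×2.50) = e^(−2.800) = 0.06081; e^(−k₂t) = e^(−1.435) = 0.2381.
C_P = 1.12×5.39/(0.574−1.12) × (0.06081−0.2381) = (-11.06)×(-0.1773) = 1.960 mol/L.
C_A = C_{A0}e^(−k₁t) = 0.3278 mol/L, so C_Q = C_{A0}−C_A−C_P = 3.102 mol/L; C_P/C_Q = 0.632.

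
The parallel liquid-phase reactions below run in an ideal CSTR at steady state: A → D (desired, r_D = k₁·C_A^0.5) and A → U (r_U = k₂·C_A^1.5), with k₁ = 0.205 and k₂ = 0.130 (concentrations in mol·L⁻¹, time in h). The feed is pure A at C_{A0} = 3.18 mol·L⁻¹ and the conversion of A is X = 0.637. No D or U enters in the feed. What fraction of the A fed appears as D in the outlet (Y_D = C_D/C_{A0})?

Exit C_A = C_{A0}(1−X) = 3.18×0.363 = 1.154 mol·L⁻¹.
In a CSTR the entire volume is at exit conditions, so r_D = 0.205×1.154^0.5 = 0.2203 and r_U = 0.130×1.154^1.5 = 0.1612.
Fraction of consumed A going to D: r_D/(r_D+r_U) = 0.5774.
C_D = 0.5774·C_{A0}·X = 0.5774×3.18×0.637 = 1.17 mol·L⁻¹; Y_D = C_D/C_{A0} = 0.368.

0.368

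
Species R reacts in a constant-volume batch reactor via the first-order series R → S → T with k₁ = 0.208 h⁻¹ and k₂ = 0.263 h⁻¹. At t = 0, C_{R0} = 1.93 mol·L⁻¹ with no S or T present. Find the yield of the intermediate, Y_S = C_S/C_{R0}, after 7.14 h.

0.278

For first-order series with pure R initially, C_S(t) = k₁C_{R0}/(k₂−k₁)·(e^(−k₁t) − e^(−k₂t)).
e^(−k₁t) = e^(−0.208×7.14) = e^(−1.485) = 0.2265; e^(−k₂t) = e^(−1.878) = 0.1529.
C_S = 0.208×1.93/(0.263−0.208) × (0.2265−0.1529) = 7.299×0.07355 = 0.5368 mol·L⁻¹.
Y_S = C_S/C_{R0} = 0.5368/1.93 = 0.278.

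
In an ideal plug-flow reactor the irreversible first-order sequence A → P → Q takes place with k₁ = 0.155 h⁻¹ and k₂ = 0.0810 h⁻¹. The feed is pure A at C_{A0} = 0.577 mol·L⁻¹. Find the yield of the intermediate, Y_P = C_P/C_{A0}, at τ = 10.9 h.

0.480

Solving the coupled first-order balances gives C_P(τ) = [k₁/(k₂−k₁)]·C_{A0}·(e^(−k₁τ) − e^(−k₂τ)).
e^(−k₁τ) = e^(−0.155×10.9) = e^(−1.690) = 0.1846; e^(−k₂τ) = e^(−0.8829) = 0.4136.
C_P = 0.155×0.577/(0.0810−0.155) × (0.1846−0.4136) = (-1.209)×(-0.2290) = 0.2767 mol·L⁻¹.
Y_P = C_P/C_{A0} = 0.2767/0.577 = 0.480.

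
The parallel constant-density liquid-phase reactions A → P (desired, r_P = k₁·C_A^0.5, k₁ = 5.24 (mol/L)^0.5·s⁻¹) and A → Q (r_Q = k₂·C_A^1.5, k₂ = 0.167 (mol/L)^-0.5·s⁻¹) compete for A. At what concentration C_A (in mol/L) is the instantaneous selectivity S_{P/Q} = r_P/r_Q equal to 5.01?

S_{P/Q} = (k₁/k₂)·C_A⁻¹ ⇒ C_A = (S·k₂/k₁)^(-1).
= (5.01×0.167/5.24)^(-1) = (0.1597)^(-1) = 6.26 mol/L.

6.26 mol/L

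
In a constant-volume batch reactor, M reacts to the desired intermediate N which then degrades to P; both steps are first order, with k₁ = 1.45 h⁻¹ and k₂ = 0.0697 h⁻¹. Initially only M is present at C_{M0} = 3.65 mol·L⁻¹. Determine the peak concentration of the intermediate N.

3.13 mol·L⁻¹

For a first-order series the maximum intermediate yield is C_{N,max}/C_{M0} = (k₁/k₂)^[k₂/(k₂−k₁)].
= (1.45/0.0697)^(0.0697/(0.0697−1.45)) = (20.80)^(-0.05050) = 0.8579.
C_{N,max} = 0.8579×3.65 = 3.13 mol·L⁻¹.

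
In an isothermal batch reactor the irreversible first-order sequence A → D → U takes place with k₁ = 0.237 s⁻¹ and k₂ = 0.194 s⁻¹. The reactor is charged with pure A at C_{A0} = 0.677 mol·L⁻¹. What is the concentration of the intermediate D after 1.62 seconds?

0.183 mol·L⁻¹

For first-order series with pure A initially, C_D(t) = k₁C_{A0}/(k₂−k₁)·(e^(−k₁t) − e^(−k₂t)).
e^(−k₁t) = e^(−0.237×1.62) = e^(−0.3839) = 0.6812; e^(−k₂t) = e^(−0.3143) = 0.7303.
C_D = 0.237×0.677/(0.194−0.237) × (0.6812−0.7303) = (-3.731)×(-0.04914) = 0.1834 mol·L⁻¹.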